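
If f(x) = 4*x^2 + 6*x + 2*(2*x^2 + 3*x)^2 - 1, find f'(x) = 32*x^3 + 72*x^2 + 44*x + 6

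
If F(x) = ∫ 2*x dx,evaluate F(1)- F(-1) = 0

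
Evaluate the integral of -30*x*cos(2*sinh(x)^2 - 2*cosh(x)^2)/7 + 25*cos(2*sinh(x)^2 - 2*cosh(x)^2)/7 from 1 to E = 8*cos(2*(-cosh(1)^2 + sinh(1)^2))/7 - (-25*E/7 + 18/7 + 15*exp(2)/7)*cos(2*(-cosh(E)^2 + sinh(E)^2))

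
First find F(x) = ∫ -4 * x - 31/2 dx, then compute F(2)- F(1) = -43/2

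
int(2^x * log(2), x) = 2^x + C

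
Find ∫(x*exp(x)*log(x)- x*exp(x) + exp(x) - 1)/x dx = (exp(x) - 1)*(log(x) - 1) + C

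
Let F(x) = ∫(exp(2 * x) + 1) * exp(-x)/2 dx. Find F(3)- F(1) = -E/2 - exp(-3)/2 + exp(-1)/2 + exp(3)/2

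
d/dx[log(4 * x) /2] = 1/(2*x)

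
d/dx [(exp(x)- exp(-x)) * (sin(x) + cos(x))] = 2*(exp(2*x)*cos(x) + sin(x))*exp(-x)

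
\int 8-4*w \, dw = -2*w^2 + 8*w + C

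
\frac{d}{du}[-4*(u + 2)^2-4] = -8*u - 16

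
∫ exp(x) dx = exp(x) + C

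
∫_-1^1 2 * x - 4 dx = -8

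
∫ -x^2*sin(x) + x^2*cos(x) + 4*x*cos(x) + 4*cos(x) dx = sqrt(2)*(x^2 + 2*x + 2)*sin(x + pi/4) + C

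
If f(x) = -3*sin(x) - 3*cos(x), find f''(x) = 3*sin(x) + 3*cos(x)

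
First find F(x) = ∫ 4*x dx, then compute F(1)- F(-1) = 0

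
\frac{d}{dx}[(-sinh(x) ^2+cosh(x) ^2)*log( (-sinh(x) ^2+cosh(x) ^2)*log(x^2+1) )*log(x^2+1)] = 2*x*(log(log(x^2 + 1)) + 1)/(x^2 + 1)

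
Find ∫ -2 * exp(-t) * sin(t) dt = sqrt(2)*exp(-t)*sin(t + pi/4) + C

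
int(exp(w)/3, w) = exp(w)/3 + C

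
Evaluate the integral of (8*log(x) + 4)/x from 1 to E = 8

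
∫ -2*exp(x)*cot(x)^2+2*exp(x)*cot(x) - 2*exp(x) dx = 2*exp(x)*cot(x) + C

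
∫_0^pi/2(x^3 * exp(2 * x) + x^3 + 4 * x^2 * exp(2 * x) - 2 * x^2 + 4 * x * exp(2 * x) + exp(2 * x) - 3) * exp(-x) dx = (-exp(-pi/2) + exp(pi/2))*(-1 + pi^2/4 + pi + pi^3/8)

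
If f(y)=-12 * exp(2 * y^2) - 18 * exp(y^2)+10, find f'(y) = -48*y*exp(2*y^2) - 36*y*exp(y^2)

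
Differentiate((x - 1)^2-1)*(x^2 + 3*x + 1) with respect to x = 4*x^3 + 3*x^2 - 10*x - 2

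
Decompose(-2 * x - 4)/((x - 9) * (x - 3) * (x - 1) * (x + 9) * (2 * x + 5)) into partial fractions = -16/(23023*(2*x + 5)) + 7/(14040*(x + 9)) - 3/(560*(x - 1)) + 5/(792*(x - 3)) - 11/(9936*(x - 9))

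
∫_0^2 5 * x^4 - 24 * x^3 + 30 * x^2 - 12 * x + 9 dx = 10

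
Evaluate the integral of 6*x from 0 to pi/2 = 3*pi^2/4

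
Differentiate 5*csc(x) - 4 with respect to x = -5*cot(x)*csc(x)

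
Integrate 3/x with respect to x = 3*log(x) + C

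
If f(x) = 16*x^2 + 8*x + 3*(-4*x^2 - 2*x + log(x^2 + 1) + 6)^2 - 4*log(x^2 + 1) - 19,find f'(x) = (192*x^5 + 144*x^4 - 48*x^3*log(x^2 + 1) - 88*x^3 - 12*x^2*log(x^2 + 1) + 56*x^2 - 36*x*log(x^2 + 1) - 168*x - 12*log(x^2 + 1) - 64)/(x^2 + 1)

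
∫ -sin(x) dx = cos(x) + C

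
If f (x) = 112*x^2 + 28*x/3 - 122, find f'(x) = 224*x + 28/3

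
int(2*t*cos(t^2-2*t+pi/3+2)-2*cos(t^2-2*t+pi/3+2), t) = sin(t^2 - 2*t + pi/3 + 2) + C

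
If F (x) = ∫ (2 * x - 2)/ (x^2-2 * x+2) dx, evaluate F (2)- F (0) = 0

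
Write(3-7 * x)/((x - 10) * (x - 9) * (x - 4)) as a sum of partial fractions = -5/(6*(x - 4)) + 12/(x - 9) - 67/(6*(x - 10))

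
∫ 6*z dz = 3*z^2 + C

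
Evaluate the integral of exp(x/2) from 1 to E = -2*exp(1/2) + 2*exp(E/2)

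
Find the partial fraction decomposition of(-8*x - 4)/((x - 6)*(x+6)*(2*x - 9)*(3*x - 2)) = -63/(1840*(3*x - 2)) + 320/(1449*(2*x - 9)) - 11/(1260*(x + 6)) - 13/(144*(x - 6))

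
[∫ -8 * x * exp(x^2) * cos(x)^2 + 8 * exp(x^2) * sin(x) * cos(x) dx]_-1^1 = 0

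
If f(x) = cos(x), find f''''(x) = cos(x)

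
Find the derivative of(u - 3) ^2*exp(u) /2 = u^2*exp(u)/2 - 2*u*exp(u) + 3*exp(u)/2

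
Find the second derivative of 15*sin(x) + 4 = -15*sin(x)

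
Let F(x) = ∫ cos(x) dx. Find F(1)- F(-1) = 2*sin(1)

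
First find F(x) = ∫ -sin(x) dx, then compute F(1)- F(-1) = 0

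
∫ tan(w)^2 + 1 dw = tan(w) + C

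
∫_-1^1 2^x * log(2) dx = 3/2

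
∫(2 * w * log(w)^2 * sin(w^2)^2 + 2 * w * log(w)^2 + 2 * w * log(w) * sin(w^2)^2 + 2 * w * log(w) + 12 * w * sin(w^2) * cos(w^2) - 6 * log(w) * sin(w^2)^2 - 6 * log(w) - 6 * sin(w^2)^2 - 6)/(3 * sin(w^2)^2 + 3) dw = w^2*log(w)^2/3 - 2*w*log(w) + log(sin(w^2)^2 + 1) + C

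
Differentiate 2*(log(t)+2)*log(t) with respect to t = (4*log(t) + 4)/t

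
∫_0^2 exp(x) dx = -1 + exp(2)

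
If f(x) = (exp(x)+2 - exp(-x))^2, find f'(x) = (2*exp(4*x) + 4*exp(3*x) + 4*exp(x) - 2)*exp(-2*x)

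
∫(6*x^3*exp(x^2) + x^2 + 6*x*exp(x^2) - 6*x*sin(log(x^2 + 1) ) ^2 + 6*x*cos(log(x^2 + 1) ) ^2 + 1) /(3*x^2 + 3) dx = x/3 + exp(x^2) + sin(2*log(x^2 + 1))/2 + C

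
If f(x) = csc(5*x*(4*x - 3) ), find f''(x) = 5*(-320*x^2 + 640*x^2/sin(5*x*(4*x - 3))^2 + 240*x - 480*x/sin(5*x*(4*x - 3))^2 - 45 - 8*cos(5*x*(4*x - 3))/sin(5*x*(4*x - 3)) + 90/sin(5*x*(4*x - 3))^2)/sin(5*x*(4*x - 3))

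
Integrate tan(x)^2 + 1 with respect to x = tan(x) + C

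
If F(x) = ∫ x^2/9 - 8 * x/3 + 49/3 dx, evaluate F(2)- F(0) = 746/27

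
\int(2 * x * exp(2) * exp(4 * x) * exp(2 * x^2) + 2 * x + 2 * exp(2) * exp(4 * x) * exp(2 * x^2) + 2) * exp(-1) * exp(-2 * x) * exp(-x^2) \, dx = 2*sinh((x + 1)^2) + C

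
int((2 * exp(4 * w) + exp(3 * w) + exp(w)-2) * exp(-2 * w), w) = 2*sinh(w) + 2*cosh(2*w) + C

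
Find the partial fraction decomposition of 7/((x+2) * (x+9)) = -1/(x + 9) + 1/(x + 2)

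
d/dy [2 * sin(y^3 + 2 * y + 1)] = 2*(3*y^2 + 2)*cos(y^3 + 2*y + 1)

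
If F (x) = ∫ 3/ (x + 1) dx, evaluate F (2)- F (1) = -log(8) + log(27)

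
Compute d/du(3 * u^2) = 6*u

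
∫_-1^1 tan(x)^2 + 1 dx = 2*tan(1)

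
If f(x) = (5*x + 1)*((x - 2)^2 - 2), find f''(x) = 30*x - 38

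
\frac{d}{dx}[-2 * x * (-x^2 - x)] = 6*x^2 + 4*x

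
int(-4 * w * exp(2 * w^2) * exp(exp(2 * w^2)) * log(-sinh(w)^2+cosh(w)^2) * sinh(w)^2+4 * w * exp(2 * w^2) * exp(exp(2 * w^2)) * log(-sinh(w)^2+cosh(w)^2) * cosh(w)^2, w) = 0 + C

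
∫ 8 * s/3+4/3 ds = 4*s^2/3 + 4*s/3 + C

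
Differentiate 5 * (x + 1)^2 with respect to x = 10*x + 10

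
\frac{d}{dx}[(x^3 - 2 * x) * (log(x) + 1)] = 3*x^2*log(x) + 4*x^2 - 2*log(x) - 4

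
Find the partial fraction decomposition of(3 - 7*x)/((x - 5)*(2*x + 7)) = -55/(17*(2*x + 7)) - 32/(17*(x - 5))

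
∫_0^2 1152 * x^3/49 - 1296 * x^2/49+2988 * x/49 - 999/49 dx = 5130/49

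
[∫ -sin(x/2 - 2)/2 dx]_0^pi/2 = sin(pi/4 + 2) - cos(2)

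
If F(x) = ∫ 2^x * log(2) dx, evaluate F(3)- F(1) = 6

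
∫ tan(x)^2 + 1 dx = tan(x) + C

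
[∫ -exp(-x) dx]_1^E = -exp(-1) + exp(-E)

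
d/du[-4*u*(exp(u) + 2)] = -4*u*exp(u) - 4*exp(u) - 8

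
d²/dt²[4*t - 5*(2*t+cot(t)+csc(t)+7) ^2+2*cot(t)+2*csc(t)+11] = 20*t/sin(t) - 40*t*cos(t)/sin(t)^3 - 40*t/sin(t)^3 - 40 + 68/sin(t) + 50*cos(t)/sin(t)^2 + 80/sin(t)^2 - 136*cos(t)/sin(t)^3 - 136/sin(t)^3 - 60*cos(t)/sin(t)^4 - 60/sin(t)^4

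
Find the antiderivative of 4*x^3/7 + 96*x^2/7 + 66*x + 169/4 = x^4/7 + 32*x^3/7 + 33*x^2 + 169*x/4 + C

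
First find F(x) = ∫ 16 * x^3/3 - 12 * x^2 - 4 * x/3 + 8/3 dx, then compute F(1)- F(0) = -2/3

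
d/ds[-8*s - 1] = -8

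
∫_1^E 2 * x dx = -1 + exp(2)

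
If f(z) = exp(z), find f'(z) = exp(z)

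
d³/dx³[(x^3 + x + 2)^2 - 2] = 120*x^3 + 48*x + 24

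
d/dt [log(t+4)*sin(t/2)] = (t*log(t + 4)*cos(t/2) + 4*log(t + 4)*cos(t/2) + 2*sin(t/2))/(2*t + 8)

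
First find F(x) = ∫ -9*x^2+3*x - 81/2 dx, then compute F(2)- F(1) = -57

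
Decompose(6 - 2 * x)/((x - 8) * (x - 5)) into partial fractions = 4/(3*(x - 5)) - 10/(3*(x - 8))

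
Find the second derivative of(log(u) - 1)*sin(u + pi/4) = (-u^2*log(u)*sin(u + pi/4) + u^2*sin(u + pi/4) + 2*u*cos(u + pi/4) - sin(u + pi/4))/u^2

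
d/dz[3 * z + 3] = 3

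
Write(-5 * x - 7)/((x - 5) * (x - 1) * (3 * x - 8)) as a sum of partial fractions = 183/(35*(3*x - 8)) - 3/(5*(x - 1)) - 8/(7*(x - 5))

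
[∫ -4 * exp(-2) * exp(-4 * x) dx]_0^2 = -exp(-2) + exp(-10)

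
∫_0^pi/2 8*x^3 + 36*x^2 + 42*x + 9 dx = 3*pi^2/4 + 9*pi/2 + 2*(-3*pi/2 - pi^2/4)^2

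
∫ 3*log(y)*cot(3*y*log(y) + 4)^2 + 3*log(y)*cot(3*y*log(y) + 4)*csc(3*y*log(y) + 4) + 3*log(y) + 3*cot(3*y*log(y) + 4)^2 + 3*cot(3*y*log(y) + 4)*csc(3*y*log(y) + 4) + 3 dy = -cot(3*y*log(y) + 4) - csc(3*y*log(y) + 4) + C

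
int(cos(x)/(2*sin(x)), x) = log(-sin(x))/2 + C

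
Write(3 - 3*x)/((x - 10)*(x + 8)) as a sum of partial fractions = -3/(2*(x + 8)) - 3/(2*(x - 10))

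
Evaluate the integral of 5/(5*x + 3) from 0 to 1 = -log(3) + log(8)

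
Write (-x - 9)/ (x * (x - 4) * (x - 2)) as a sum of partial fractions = 11/(4*(x - 2)) - 13/(8*(x - 4)) - 9/(8*x)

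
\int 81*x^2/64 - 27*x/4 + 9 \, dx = 27*x^3/64 - 27*x^2/8 + 9*x + C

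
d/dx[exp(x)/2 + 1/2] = exp(x)/2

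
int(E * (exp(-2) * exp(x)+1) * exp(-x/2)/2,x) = 2*sinh(x/2 - 1) + C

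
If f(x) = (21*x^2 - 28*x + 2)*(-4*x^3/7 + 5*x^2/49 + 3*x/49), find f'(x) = -60*x^4 + 508*x^3/7 - 57*x^2/7 - 148*x/49 + 6/49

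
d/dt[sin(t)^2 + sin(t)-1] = sin(2*t) + cos(t)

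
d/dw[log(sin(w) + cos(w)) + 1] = 1/tan(w + pi/4)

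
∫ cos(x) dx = sin(x) + C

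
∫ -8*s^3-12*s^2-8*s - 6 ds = -2*s^4 - 4*s^3 - 4*s^2 - 6*s + C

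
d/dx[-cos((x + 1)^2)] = 2*(x + 1)*sin(x^2 + 2*x + 1)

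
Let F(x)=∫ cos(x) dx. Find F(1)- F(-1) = 2*sin(1)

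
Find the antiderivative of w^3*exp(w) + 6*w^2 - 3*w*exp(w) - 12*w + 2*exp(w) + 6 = (w - 1)^3*(exp(w) + 2) + C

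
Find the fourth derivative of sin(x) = sin(x)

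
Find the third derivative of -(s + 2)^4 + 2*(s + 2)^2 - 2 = -24*s - 48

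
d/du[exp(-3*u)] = -3*exp(-3*u)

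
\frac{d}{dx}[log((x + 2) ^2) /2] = 1/(x + 2)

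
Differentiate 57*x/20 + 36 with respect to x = 57/20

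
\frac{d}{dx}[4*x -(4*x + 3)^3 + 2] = -192*x^2 - 288*x - 104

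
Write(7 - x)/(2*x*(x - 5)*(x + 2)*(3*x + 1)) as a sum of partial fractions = 99/(80*(3*x + 1)) - 9/(140*(x + 2)) + 1/(560*(x - 5)) - 7/(20*x)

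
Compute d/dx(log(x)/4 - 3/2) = 1/(4*x)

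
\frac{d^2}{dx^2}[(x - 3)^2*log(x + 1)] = (2*x^2*log(x + 1) + 3*x^2 + 4*x*log(x + 1) - 2*x + 2*log(x + 1) - 21)/(x^2 + 2*x + 1)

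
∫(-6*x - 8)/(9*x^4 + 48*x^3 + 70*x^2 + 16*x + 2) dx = acot(3*x^2 + 8*x + 1) + C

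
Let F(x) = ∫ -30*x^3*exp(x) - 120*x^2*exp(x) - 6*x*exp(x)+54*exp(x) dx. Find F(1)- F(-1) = -6*E + 54*exp(-1)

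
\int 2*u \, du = u^2 + C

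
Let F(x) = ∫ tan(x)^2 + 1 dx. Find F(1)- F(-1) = 2*tan(1)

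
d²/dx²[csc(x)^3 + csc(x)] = (-1 - 7/sin(x)^2 + 12/sin(x)^4)/sin(x)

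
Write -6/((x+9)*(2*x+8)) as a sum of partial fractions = 3/(5*(x + 9)) - 3/(5*(x + 4))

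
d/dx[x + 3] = 1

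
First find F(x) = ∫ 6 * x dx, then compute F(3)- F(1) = 24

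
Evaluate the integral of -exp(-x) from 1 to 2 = -exp(-1) + exp(-2)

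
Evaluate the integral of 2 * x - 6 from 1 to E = -4 + (3 - E)^2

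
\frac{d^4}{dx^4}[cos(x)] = cos(x)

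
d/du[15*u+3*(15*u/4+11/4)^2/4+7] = 675*u/32 + 975/32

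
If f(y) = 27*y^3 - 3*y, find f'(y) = 81*y^2 - 3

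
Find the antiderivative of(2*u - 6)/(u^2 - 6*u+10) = log((u - 3)^2 + 1) + C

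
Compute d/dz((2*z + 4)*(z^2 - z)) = 6*z^2 + 4*z - 4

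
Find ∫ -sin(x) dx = cos(x) + C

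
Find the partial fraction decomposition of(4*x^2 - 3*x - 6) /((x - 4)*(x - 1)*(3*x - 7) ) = -79/(20*(3*x - 7)) - 5/(12*(x - 1)) + 46/(15*(x - 4))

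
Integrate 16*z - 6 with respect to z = 8*z^2 - 6*z + C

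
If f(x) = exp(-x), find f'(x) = -exp(-x)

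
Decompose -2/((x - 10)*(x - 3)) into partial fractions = 2/(7*(x - 3)) - 2/(7*(x - 10))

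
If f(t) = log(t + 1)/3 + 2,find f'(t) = 1/(3*t + 3)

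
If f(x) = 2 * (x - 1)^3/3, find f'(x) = 2*x^2 - 4*x + 2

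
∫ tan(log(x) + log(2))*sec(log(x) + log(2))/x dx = sec(log(2*x)) + C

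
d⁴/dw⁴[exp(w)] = exp(w)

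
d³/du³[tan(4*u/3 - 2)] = 128*tan(4*u/3 - 2)^4/9 + 512*tan(4*u/3 - 2)^2/27 + 128/27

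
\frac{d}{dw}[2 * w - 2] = 2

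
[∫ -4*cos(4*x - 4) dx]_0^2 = -2*sin(4)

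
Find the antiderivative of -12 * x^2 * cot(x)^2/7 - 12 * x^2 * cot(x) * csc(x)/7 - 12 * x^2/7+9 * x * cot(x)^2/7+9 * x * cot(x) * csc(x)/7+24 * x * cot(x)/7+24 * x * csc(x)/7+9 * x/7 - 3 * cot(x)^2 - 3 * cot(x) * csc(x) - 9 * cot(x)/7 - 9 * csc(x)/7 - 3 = (cot(x) + csc(x))*(12*x^2/7 - 9*x/7 + 3) + C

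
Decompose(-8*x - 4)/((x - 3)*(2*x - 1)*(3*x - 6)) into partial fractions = -32/(45*(2*x - 1)) + 20/(9*(x - 2)) - 28/(15*(x - 3))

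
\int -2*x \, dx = -x^2 + C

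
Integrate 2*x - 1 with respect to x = x^2 - x + C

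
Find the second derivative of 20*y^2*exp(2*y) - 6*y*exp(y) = 80*y^2*exp(2*y) + 160*y*exp(2*y) - 6*y*exp(y) + 40*exp(2*y) - 12*exp(y)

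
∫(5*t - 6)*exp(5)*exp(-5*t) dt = (1 - t)*exp(5 - 5*t) + C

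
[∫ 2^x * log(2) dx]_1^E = -2 + 2^E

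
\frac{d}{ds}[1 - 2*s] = -2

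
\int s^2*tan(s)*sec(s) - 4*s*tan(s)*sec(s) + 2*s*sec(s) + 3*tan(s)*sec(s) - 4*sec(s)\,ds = ((s - 2)^2 - 1)*sec(s) + C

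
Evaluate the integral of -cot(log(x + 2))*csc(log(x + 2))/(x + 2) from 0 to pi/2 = -csc(log(2)) + csc(log(pi/2 + 2))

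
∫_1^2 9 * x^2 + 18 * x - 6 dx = 42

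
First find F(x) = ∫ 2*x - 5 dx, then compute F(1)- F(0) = -4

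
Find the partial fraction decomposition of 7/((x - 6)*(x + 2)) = -7/(8*(x + 2)) + 7/(8*(x - 6))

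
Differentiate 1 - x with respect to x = -1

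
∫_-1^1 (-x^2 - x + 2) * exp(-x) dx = 5*exp(-1) + E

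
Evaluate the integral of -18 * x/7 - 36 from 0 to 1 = -261/7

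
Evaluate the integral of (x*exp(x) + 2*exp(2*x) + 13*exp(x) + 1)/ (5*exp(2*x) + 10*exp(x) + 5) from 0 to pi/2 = -1 + pi/10 + (pi/10 + 2)*exp(pi/2)/(1 + exp(pi/2))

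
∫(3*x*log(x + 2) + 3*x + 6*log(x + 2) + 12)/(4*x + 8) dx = 3*(x + 4)*log(x + 2)/4 + C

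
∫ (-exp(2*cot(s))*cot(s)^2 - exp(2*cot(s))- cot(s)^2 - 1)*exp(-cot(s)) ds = exp(cot(s)) - exp(-cot(s)) + C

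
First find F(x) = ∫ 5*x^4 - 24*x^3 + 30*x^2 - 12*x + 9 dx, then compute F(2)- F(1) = 2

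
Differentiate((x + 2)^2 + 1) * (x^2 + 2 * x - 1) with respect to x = 4*x^3 + 18*x^2 + 24*x + 6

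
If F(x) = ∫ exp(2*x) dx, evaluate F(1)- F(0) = -1/2 + exp(2)/2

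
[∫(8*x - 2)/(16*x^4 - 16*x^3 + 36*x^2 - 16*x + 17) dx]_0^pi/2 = -acot(-pi + 4 + pi^2) + acot(4)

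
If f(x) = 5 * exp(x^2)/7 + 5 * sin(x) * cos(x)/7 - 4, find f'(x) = 10*x*exp(x^2)/7 + 5*cos(2*x)/7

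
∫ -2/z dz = -2*log(z) + C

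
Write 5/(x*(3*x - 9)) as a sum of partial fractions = 5/(9*(x - 3)) - 5/(9*x)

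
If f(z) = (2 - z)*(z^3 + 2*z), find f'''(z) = 12 - 24*z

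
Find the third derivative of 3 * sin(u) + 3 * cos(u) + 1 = 3*sin(u) - 3*cos(u)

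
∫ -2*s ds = -s^2 + C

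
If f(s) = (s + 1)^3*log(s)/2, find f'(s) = (3*s^3*log(s) + s^3 + 6*s^2*log(s) + 3*s^2 + 3*s*log(s) + 3*s + 1)/(2*s)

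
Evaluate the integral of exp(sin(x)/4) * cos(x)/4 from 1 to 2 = -exp(sin(1)/4) + exp(sin(2)/4)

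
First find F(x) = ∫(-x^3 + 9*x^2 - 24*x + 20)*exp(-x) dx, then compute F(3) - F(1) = exp(-3) + exp(-1)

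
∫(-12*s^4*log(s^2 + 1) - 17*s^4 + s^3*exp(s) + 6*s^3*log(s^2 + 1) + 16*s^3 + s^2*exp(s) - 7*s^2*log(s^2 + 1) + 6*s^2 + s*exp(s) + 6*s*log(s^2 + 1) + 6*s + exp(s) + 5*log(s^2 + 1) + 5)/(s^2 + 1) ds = -3*s^3 + 5*s^2 + s*exp(s) + 5*s - (4*s^3 - 3*s^2 - 5*s + 2)*log(s^2 + 1) + C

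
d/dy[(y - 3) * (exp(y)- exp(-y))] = (y*exp(2*y) + y - 2*exp(2*y) - 4)*exp(-y)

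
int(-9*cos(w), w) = -9*sin(w) + C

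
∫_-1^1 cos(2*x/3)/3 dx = sin(2/3)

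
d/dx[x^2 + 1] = 2*x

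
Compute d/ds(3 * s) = 3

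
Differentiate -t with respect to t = -1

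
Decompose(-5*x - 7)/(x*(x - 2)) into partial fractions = -17/(2*(x - 2)) + 7/(2*x)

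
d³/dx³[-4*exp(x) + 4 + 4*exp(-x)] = (-4*exp(2*x) - 4)*exp(-x)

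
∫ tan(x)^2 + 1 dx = tan(x) + C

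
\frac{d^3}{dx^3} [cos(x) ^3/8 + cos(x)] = (29 - 27*sin(x)^2)*sin(x)/8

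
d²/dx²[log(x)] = -1/x^2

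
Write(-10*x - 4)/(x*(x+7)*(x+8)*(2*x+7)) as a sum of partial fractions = -248/(441*(2*x + 7)) - 19/(18*(x + 8)) + 66/(49*(x + 7)) - 1/(98*x)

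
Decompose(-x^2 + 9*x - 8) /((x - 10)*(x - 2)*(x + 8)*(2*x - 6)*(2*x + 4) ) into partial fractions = -1/(330*(x + 8)) + 1/(192*(x + 2)) + 3/(640*(x - 2)) - 1/(154*(x - 3)) - 1/(2688*(x - 10))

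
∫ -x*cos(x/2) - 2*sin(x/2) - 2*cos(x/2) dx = (-2*x - 4)*sin(x/2) + C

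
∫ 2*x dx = x^2 + C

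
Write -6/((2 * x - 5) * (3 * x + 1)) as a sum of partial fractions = 18/(17*(3*x + 1)) - 12/(17*(2*x - 5))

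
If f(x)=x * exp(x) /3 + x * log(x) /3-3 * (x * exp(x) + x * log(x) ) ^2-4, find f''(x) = (-36*x^3*exp(2*x) - 18*x^3*exp(x)*log(x) - 72*x^2*exp(2*x) - 72*x^2*exp(x)*log(x) - 35*x^2*exp(x) - 18*x*exp(2*x) - 36*x*exp(x)*log(x) - 52*x*exp(x) - 18*x*log(x)^2 - 54*x*log(x) - 18*x + 1)/(3*x)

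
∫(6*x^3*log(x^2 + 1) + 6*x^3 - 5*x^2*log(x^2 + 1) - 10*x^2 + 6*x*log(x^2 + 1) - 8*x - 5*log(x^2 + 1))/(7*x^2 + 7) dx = (3*x^2 - 5*x - 4)*log(x^2 + 1)/7 + C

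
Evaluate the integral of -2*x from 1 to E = 1 - exp(2)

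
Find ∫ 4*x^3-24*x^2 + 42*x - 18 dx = x^4 - 8*x^3 + 21*x^2 - 18*x + C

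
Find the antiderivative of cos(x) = sin(x) + C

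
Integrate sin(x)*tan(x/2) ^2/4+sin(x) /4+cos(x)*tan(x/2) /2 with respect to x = sin(x)*tan(x/2)/2 + C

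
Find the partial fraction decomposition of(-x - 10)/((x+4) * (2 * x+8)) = -1/(2*(x + 4)) - 3/(x + 4)^2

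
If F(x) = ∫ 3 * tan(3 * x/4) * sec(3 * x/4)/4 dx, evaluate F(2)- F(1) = -sec(3/4) + sec(3/2)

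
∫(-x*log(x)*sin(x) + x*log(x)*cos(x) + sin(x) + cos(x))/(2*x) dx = sqrt(2)*log(x)*sin(x + pi/4)/2 + C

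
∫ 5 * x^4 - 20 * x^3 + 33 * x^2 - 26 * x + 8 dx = x^5 - 5*x^4 + 11*x^3 - 13*x^2 + 8*x + C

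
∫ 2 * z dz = z^2 + C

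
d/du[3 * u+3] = 3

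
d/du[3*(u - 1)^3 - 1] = 9*u^2 - 18*u + 9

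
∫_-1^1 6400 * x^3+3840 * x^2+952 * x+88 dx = 2736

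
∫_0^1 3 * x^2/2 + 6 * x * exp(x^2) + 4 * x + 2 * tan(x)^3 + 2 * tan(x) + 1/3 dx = -1/6 + tan(1)^2 + 3*E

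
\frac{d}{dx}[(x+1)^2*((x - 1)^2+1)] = 4*x^3 - 2*x + 2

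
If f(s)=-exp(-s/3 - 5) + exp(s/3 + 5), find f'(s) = (exp(2*s/3 + 10) + 1)*exp(-s/3 - 5)/3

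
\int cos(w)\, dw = sin(w) + C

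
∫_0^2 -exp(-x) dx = -1 + exp(-2)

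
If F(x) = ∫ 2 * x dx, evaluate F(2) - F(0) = 4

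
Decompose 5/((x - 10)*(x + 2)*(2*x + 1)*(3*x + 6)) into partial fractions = -40/(567*(2*x + 1)) + 5/(144*(x + 2)) + 5/(108*(x + 2)^2) + 5/(9072*(x - 10))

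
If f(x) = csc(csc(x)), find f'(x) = cot(x)*cot(csc(x))*csc(x)*csc(csc(x))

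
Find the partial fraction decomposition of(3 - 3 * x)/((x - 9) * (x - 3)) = 1/(x - 3) - 4/(x - 9)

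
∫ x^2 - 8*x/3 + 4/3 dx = x^3/3 - 4*x^2/3 + 4*x/3 + C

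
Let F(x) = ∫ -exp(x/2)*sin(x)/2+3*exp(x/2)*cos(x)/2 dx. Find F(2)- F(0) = -1 + E*(cos(2) + sin(2))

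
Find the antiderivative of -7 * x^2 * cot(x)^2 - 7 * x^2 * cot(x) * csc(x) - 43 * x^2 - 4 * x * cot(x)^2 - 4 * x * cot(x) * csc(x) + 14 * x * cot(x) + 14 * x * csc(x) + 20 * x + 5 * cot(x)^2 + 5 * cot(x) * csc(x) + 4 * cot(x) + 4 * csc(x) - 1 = -12*x^3 + 12*x^2 - 6*x + (cot(x) + csc(x))*(7*x^2 + 4*x - 5) + C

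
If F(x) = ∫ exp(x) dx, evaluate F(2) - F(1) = -E + exp(2)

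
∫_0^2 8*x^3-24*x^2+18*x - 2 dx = 0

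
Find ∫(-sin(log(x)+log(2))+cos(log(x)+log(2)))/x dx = sqrt(2)*sin(log(x) + log(2) + pi/4) + C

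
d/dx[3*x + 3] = 3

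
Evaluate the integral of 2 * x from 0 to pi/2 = pi^2/4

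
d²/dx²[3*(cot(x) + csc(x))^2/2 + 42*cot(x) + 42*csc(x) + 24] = 3*(-14 - cos(x)/sin(x) - 4/sin(x) + 28*cos(x)/sin(x)^2 + 28/sin(x)^2 + 6*cos(x)/sin(x)^3 + 6/sin(x)^3)/sin(x)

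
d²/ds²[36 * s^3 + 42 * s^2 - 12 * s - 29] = 216*s + 84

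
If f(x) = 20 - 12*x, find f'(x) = -12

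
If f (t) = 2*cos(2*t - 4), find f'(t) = -4*sin(2*t - 4)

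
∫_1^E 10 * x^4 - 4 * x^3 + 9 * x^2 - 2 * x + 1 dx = -4 + (E + exp(3))*(-E + 1 + 2*exp(2))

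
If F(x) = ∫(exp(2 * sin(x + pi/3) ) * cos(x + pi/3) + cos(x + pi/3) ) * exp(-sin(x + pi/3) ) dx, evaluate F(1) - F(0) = -exp(sqrt(3)/2) - exp(-sin(1 + pi/3)) + exp(-sqrt(3)/2) + exp(sin(1 + pi/3))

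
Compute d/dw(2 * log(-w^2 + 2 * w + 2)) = (4*w - 4)/(w^2 - 2*w - 2)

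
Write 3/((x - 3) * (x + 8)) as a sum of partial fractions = -3/(11*(x + 8)) + 3/(11*(x - 3))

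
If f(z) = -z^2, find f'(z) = -2*z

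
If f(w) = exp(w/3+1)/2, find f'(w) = exp(w/3 + 1)/6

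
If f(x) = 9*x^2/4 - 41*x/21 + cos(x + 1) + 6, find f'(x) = 9*x/2 - sin(x + 1) - 41/21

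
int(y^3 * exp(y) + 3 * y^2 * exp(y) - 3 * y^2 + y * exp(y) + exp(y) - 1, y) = y*(y^2 + 1)*(exp(y) - 1) + C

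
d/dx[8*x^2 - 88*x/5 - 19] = 16*x - 88/5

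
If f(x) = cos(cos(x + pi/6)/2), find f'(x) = sin(x + pi/6)*sin(cos(x + pi/6)/2)/2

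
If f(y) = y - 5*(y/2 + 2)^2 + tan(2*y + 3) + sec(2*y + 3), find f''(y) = 8*tan(2*y + 3)^3 + 8*tan(2*y + 3)^2*sec(2*y + 3) + 8*tan(2*y + 3) + 4*sec(2*y + 3) - 5/2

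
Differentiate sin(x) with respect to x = cos(x)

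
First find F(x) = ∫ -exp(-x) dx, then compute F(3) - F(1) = -exp(-1) + exp(-3)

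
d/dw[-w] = -1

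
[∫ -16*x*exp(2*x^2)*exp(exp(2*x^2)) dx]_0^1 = -4*exp(exp(2)) + 4*E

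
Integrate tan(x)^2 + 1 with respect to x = tan(x) + C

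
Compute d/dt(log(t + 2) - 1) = 1/(t + 2)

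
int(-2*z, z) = -z^2 + C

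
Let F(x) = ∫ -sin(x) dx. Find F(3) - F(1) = cos(3) - cos(1)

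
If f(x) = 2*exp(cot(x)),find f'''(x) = -2*(3 + 6/tan(x) + 11/tan(x)^2 + 12/tan(x)^3 + 9/tan(x)^4 + 6/tan(x)^5 + tan(x)^(-6))*exp(1/tan(x))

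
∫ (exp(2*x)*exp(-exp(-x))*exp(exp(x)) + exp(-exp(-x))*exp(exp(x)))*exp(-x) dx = exp(2*sinh(x)) + C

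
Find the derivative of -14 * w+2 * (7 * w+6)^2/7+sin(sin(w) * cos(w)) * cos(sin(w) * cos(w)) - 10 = 28*w + cos(2*w - sin(2*w))/2 + cos(2*w + sin(2*w))/2 + 10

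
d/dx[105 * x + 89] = 105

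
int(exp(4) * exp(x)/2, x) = exp(x + 4)/2 + C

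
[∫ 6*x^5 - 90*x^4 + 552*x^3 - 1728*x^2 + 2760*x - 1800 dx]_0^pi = -1000 + ((-3 + pi)^2 + 1)^3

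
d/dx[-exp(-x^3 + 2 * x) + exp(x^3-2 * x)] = 3*x^2*exp(-x^3 + 2*x) + 3*x^2*exp(x^3 - 2*x) - 2*exp(-x^3 + 2*x) - 2*exp(x^3 - 2*x)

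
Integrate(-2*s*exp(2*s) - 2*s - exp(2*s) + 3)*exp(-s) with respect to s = -2*(2*s - 1)*sinh(s) + C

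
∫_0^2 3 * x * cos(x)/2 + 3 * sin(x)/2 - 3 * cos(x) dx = 0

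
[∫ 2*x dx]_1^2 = 3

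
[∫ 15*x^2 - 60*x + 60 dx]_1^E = 5*(-2 + E)^3 + 5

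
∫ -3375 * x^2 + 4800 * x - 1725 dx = -1125*x^3 + 2400*x^2 - 1725*x + C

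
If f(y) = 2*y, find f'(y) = 2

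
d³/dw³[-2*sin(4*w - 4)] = 128*cos(4*w - 4)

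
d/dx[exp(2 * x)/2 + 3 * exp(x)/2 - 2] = exp(2*x) + 3*exp(x)/2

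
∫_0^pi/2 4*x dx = pi^2/2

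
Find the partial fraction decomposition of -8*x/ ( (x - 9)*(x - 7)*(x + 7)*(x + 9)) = -1/(8*(x + 9)) + 1/(8*(x + 7)) + 1/(8*(x - 7)) - 1/(8*(x - 9))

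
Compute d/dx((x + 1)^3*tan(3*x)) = 3*(x + 1)^2*(x/cos(3*x)^2 + tan(3*x) + cos(3*x)^(-2))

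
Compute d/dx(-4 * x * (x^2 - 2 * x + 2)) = -12*x^2 + 16*x - 8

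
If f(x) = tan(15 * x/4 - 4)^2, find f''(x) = 675*tan(15*x/4 - 4)^4/8 + 225*tan(15*x/4 - 4)^2/2 + 225/8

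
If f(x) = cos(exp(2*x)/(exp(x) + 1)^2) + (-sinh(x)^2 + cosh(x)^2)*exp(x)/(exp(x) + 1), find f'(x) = (-2*exp(x)*sin(exp(2*x)/(exp(2*x) + 2*exp(x) + 1)) + exp(x) + 1)*exp(x)/(exp(3*x) + 3*exp(2*x) + 3*exp(x) + 1)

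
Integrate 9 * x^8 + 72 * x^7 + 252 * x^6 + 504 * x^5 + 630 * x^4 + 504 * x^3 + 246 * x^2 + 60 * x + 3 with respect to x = x^9 + 9*x^8 + 36*x^7 + 84*x^6 + 126*x^5 + 126*x^4 + 82*x^3 + 30*x^2 + 3*x + C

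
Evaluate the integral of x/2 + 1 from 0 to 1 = 5/4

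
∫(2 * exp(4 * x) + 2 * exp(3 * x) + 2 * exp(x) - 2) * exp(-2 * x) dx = ((exp(x) + 1)*exp(x) - 1)^2*exp(-2*x) + C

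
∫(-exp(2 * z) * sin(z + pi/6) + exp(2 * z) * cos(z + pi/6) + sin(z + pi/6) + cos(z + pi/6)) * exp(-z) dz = 2*cos(z + pi/6)*sinh(z) + C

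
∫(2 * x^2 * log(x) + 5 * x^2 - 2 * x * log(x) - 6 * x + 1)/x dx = (x - 1)^2*(log(x) + 2) + C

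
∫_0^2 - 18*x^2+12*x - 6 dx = -36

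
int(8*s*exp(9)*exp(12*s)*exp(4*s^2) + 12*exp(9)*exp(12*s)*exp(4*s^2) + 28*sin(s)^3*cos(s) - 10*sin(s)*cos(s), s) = exp((2*s + 3)^2) + 7*sin(s)^4 - 5*sin(s)^2 + C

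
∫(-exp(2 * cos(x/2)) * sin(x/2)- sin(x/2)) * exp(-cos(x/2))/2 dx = 2*sinh(cos(x/2)) + C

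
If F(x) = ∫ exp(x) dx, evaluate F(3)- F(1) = -E + exp(3)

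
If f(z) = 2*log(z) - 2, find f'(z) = 2/z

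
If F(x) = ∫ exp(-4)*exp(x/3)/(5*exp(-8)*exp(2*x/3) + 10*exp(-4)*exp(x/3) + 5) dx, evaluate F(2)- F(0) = -3*exp(-4)/(5*(exp(-4) + 1)) + 3*exp(-10/3)/(5*(exp(-10/3) + 1))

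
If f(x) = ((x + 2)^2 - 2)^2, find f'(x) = 4*x^3 + 24*x^2 + 40*x + 16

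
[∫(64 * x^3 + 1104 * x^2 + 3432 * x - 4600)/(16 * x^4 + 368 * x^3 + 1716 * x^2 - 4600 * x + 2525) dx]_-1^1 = -log(8489/25)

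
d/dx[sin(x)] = cos(x)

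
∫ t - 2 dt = t^2/2 - 2*t + C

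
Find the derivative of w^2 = 2*w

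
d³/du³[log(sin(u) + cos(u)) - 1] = 2*cos(u + pi/4)/sin(u + pi/4)^3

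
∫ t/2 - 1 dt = t^2/4 - t + C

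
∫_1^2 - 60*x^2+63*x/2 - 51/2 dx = -473/4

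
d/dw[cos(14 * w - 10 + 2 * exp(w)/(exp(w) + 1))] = -2*(7*exp(2*w) + 15*exp(w) + 7)*sin(14*w - 10 + 2*exp(w)/(exp(w) + 1))/(exp(2*w) + 2*exp(w) + 1)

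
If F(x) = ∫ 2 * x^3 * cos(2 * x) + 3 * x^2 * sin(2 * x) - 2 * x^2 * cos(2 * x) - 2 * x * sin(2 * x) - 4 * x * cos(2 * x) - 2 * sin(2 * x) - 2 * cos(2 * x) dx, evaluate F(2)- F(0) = -sin(4)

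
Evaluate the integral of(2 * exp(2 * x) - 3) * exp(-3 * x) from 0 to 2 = -2*exp(-2) + exp(-6) + 1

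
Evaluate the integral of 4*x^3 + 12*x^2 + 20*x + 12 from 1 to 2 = 85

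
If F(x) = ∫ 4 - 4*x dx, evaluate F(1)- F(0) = 2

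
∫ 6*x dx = 3*x^2 + C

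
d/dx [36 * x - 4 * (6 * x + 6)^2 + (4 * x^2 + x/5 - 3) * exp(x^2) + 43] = 8*x^3*exp(x^2) + 2*x^2*exp(x^2)/5 + 2*x*exp(x^2) - 288*x + exp(x^2)/5 - 252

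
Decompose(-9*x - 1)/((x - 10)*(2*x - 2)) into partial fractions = 5/(9*(x - 1)) - 91/(18*(x - 10))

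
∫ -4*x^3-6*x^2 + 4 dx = -x^4 - 2*x^3 + 4*x + C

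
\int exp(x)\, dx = exp(x) + C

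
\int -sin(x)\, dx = cos(x) + C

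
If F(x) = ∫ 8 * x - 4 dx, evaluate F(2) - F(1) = 8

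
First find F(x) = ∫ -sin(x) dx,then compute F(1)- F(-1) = 0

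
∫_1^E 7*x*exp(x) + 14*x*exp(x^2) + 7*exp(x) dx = -14*E + 7*exp(1 + E) + 7*exp(exp(2))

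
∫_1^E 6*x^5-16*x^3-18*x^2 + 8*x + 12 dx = -16 + (-2*E - 3 + exp(3))^2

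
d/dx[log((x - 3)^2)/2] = 1/(x - 3)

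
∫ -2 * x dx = -x^2 + C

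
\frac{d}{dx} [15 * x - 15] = 15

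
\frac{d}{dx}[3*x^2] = 6*x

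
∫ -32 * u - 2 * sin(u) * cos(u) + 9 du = -16*u^2 + 9*u + cos(u)^2 + C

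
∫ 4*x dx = 2*x^2 + C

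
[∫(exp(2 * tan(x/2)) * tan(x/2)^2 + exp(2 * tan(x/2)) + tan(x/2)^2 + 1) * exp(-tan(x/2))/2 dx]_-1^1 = -2*exp(-tan(1/2)) + 2*exp(tan(1/2))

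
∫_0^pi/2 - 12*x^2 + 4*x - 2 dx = (-pi - 1)*(-pi + 2 + pi^2/2) + 2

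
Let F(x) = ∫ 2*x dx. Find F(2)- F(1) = 3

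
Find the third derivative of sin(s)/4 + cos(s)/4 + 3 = sin(s)/4 - cos(s)/4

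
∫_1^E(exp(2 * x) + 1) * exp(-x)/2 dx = -E/2 - exp(-E)/2 + exp(-1)/2 + exp(E)/2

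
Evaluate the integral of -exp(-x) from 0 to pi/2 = -1 + exp(-pi/2)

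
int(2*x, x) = x^2 + C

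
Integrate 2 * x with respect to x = x^2 + C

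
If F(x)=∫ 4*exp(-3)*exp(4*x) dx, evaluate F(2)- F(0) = -exp(-3) + exp(5)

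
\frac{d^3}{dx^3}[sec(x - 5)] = 6*tan(x - 5)^3*sec(x - 5) + 5*tan(x - 5)*sec(x - 5)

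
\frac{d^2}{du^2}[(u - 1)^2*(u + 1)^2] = 12*u^2 - 4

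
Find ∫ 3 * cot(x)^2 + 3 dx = -3*cot(x) + C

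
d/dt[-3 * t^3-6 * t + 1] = -9*t^2 - 6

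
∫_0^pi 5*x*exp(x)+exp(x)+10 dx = 12 + (-4 + 5*pi)*(2 + exp(pi))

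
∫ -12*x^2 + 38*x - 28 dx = -4*x^3 + 19*x^2 - 28*x + C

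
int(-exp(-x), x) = exp(-x) + C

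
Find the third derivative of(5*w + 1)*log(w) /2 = (2 - 5*w)/(2*w^3)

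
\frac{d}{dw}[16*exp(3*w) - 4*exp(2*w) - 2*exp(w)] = 48*exp(3*w) - 8*exp(2*w) - 2*exp(w)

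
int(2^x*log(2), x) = 2^x + C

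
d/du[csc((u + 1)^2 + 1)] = -4*(u + 1)*cos(u^2 + 2*u + 2)/(1 - cos(2*u^2 + 4*u + 4))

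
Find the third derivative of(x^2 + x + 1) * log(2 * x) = (2*x^2 - x + 2)/x^3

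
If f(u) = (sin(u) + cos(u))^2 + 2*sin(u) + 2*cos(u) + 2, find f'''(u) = -8*cos(2*u) - 2*sqrt(2)*cos(u + pi/4)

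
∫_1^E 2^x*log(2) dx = -2 + 2^E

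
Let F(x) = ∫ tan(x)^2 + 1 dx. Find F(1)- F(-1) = 2*tan(1)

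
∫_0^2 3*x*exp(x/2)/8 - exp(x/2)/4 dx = 2 - E/2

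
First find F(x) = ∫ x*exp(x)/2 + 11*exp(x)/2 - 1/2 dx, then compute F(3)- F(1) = -11*E/2 - 1 + 13*exp(3)/2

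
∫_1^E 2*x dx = -1 + exp(2)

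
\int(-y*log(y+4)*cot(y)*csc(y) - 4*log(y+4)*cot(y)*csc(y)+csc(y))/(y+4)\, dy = log(y + 4)*csc(y) + C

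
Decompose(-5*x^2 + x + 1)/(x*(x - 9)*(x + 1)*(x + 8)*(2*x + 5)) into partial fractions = 524/(3795*(2*x + 5)) - 327/(10472*(x + 8)) - 1/(42*(x + 1)) - 79/(7038*(x - 9)) - 1/(360*x)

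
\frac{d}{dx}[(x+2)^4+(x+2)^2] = 4*x^3 + 24*x^2 + 50*x + 36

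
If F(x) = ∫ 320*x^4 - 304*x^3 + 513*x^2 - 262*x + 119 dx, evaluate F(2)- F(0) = 1914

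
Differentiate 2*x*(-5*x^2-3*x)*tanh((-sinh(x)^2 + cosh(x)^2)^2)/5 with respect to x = -6*x*(x + 2/5)*tanh(1)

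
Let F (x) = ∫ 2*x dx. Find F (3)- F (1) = 8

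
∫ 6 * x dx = 3*x^2 + C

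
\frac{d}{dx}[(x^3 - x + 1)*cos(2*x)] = -2*x^3*sin(2*x) + 3*x^2*cos(2*x) + 2*x*sin(2*x) - 2*sin(2*x) - cos(2*x)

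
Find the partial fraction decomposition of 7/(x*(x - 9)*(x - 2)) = -1/(2*(x - 2)) + 1/(9*(x - 9)) + 7/(18*x)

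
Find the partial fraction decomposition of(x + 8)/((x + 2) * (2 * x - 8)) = -1/(2*(x + 2)) + 1/(x - 4)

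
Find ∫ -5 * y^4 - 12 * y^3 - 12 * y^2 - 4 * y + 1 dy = -y^5 - 3*y^4 - 4*y^3 - 2*y^2 + y + C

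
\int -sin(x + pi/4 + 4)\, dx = cos(x + pi/4 + 4) + C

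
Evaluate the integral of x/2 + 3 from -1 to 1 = 6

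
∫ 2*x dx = x^2 + C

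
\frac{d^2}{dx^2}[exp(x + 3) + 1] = exp(x + 3)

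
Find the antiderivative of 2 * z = z^2 + C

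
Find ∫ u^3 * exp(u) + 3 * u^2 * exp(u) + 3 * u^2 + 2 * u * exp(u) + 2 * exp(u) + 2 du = u*(u^2 + 2)*(exp(u) + 1) + C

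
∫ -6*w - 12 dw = -3*w^2 - 12*w + C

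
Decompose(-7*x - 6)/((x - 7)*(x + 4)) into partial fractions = -2/(x + 4) - 5/(x - 7)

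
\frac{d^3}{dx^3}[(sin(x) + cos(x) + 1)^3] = -27*sqrt(2)*sin(3*x + pi/4)/2 - 24*cos(2*x) - 9*sqrt(2)*cos(x + pi/4)/2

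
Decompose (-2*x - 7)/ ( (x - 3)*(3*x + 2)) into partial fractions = 17/(11*(3*x + 2)) - 13/(11*(x - 3))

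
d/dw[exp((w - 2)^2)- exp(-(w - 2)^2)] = (2*w*exp(2*w^2 - 8*w + 8) + 2*w - 4*exp(2*w^2 - 8*w + 8) - 4)*exp(-w^2 + 4*w - 4)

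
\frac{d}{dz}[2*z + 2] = 2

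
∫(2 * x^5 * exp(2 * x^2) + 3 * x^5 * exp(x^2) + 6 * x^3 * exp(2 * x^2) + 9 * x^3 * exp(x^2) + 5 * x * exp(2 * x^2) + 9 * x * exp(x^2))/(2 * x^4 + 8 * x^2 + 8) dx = (x^2 + 1)*(exp(x^2) + 3)*exp(x^2)/(4*(x^2 + 2)) + C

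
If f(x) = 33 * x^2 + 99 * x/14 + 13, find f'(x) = 66*x + 99/14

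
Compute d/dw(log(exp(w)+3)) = exp(w)/(exp(w) + 3)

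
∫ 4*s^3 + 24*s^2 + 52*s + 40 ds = s^4 + 8*s^3 + 26*s^2 + 40*s + C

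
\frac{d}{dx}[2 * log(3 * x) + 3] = 2/x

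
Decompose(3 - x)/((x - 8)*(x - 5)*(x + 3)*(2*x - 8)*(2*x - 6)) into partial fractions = 1/(2464*(x + 3)) - 1/(112*(x - 4)) + 1/(96*(x - 5)) - 1/(528*(x - 8))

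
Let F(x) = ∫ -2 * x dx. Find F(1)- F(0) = -1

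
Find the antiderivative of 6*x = 3*x^2 + C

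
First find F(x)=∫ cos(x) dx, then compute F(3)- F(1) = -sin(1) + sin(3)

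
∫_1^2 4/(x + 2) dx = -4*log(3) + 8*log(2)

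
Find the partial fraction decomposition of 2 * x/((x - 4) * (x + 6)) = 6/(5*(x + 6)) + 4/(5*(x - 4))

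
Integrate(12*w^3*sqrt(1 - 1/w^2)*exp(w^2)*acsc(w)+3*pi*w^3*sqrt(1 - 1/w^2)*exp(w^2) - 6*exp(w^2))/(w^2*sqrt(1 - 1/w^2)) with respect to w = 3*(4*acsc(w) + pi)*exp(w^2)/2 + C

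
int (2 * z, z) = z^2 + C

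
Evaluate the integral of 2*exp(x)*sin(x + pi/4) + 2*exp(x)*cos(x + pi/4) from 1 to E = 2*exp(E)*sin(pi/4 + E) - 2*E*sin(pi/4 + 1)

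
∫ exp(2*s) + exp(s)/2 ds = (exp(s) + 1)*exp(s)/2 + C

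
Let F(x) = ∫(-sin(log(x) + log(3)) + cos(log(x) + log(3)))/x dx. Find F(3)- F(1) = -sin(log(3)) + cos(log(9)) - cos(log(3)) + sin(log(9))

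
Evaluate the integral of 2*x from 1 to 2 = 3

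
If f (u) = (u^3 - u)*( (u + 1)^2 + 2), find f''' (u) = 60*u^2 + 48*u + 12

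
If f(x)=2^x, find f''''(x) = 2^x*log(2)^4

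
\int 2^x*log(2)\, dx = 2^x + C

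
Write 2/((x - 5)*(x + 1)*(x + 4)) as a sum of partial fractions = 2/(27*(x + 4)) - 1/(9*(x + 1)) + 1/(27*(x - 5))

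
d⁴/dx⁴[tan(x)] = 24*tan(x)^5 + 40*tan(x)^3 + 16*tan(x)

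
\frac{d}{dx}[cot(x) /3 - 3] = -1/(3*sin(x)^2)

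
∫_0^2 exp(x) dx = -1 + exp(2)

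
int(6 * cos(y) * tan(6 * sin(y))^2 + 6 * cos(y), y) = tan(6*sin(y)) + C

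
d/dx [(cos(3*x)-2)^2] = 12*sin(3*x) - 3*sin(6*x)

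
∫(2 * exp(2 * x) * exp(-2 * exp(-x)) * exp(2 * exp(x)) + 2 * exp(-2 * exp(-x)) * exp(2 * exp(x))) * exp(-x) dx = exp(4*sinh(x)) + C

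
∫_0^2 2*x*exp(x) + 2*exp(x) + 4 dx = 8 + 4*exp(2)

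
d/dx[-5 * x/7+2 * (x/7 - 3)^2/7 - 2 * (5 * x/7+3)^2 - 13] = -696*x/343 - 467/49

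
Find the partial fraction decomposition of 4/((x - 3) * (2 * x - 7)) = 8/(2*x - 7) - 4/(x - 3)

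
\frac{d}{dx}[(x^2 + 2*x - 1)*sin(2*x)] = 2*x^2*cos(2*x) + 2*x*sin(2*x) + 4*x*cos(2*x) + 2*sin(2*x) - 2*cos(2*x)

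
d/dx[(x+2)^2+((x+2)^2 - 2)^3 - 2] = 6*x^5 + 60*x^4 + 216*x^3 + 336*x^2 + 218*x + 52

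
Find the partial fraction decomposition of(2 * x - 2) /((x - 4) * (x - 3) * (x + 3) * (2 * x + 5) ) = -56/(143*(2*x + 5)) + 4/(21*(x + 3)) - 2/(33*(x - 3)) + 6/(91*(x - 4))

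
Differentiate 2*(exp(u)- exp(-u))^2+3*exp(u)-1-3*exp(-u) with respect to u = (4*exp(4*u) + 3*exp(3*u) + 3*exp(u) - 4)*exp(-2*u)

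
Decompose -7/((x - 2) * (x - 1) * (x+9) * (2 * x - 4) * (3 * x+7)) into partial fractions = 567/(67600*(3*x + 7)) - 7/(48400*(x + 9)) - 7/(200*(x - 1)) + 1323/(40898*(x - 2)) - 7/(286*(x - 2)^2)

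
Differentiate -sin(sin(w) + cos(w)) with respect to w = -sqrt(2)*cos(sqrt(2)*sin(w + pi/4))*cos(w + pi/4)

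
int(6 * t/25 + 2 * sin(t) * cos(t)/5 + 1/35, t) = 3*t^2/25 + t/35 + sin(t)^2/5 + C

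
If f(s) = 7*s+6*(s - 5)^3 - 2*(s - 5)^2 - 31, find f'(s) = 18*s^2 - 184*s + 477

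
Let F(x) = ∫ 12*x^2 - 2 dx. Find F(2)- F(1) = 26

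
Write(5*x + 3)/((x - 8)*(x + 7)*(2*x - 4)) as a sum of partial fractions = -16/(135*(x + 7)) - 13/(108*(x - 2)) + 43/(180*(x - 8))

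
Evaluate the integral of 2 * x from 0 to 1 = 1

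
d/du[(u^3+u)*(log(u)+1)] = 3*u^2*log(u) + 4*u^2 + log(u) + 2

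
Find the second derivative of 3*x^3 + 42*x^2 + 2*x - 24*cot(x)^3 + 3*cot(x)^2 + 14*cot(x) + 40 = 18*x - 288*cot(x)^5 + 18*cot(x)^4 - 404*cot(x)^3 + 24*cot(x)^2 - 116*cot(x) + 90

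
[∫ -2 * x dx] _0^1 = -1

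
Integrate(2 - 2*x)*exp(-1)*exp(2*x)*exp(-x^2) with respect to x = exp(-x^2 + 2*x - 1) + C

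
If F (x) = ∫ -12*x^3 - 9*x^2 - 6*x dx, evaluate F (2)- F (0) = -84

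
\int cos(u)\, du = sin(u) + C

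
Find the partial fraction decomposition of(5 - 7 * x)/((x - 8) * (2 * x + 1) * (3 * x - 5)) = 60/(247*(3*x - 5)) + 2/(13*(2*x + 1)) - 3/(19*(x - 8))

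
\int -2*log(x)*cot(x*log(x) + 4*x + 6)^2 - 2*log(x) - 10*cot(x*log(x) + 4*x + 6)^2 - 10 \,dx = 2*cot(x*log(x) + 4*x + 6) + C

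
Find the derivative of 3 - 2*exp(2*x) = -4*exp(2*x)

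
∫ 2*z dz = z^2 + C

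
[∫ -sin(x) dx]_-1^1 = 0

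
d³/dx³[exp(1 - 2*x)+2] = -8*exp(1 - 2*x)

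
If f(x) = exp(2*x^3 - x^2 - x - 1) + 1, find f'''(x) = (216*x^6 - 216*x^5 - 36*x^4 + 280*x^3 - 102*x^2 - 30*x + 17)*exp(2*x^3 - x^2 - x - 1)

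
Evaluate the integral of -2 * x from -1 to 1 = 0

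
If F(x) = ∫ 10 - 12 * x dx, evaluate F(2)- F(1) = -8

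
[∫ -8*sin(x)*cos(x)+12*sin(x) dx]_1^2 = -(-3 + 2*cos(1))^2 + (-3 + 2*cos(2))^2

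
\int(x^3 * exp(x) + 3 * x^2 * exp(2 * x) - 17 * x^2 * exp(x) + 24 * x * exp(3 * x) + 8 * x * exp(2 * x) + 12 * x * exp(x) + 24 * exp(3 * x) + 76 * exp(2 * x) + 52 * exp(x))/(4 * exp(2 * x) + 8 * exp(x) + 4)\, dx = (x*(x^2 - 20*x + 28)*exp(x) + 8*(3*x*exp(x) - 1)*(exp(x) + 1))/(4*(exp(x) + 1)) + C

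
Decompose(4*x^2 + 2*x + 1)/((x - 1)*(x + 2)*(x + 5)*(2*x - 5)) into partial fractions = 248/(405*(2*x - 5)) - 91/(270*(x + 5)) + 13/(81*(x + 2)) - 7/(54*(x - 1))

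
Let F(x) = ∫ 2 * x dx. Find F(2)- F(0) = 4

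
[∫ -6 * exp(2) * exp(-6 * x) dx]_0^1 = -exp(2) + exp(-4)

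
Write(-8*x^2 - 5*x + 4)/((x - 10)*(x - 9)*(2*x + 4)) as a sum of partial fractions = -3/(44*(x + 2)) + 689/(22*(x - 9)) - 141/(4*(x - 10))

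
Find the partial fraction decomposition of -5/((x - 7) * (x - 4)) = 5/(3*(x - 4)) - 5/(3*(x - 7))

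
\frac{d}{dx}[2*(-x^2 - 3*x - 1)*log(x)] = (-4*x^2*log(x) - 2*x^2 - 6*x*log(x) - 6*x - 2)/x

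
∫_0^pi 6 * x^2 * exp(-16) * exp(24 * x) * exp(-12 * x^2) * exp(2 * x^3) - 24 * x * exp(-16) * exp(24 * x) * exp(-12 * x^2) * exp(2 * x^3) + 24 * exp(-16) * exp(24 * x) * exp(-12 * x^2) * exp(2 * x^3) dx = -exp(-16) + exp(2*(-2 + pi)^3)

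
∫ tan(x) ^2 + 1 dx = tan(x) + C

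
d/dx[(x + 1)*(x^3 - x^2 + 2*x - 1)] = 4*x^3 + 2*x + 1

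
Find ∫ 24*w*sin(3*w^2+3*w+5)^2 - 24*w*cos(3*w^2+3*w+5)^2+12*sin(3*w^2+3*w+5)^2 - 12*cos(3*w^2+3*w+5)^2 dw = -2*sin(6*w^2 + 6*w + 10) + C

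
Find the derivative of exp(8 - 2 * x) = -2*exp(8 - 2*x)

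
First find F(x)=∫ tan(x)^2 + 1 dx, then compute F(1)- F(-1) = 2*tan(1)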